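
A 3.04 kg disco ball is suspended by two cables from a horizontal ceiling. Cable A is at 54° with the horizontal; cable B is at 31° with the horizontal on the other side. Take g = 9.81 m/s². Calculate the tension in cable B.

Weight W = 3.04 × 9.81 = 29.82 N acts straight down.
Horizontal: T_A cos 54° = T_B cos 31°  →  T_A = 1.458 T_B.
Vertical: T_A sin 54° + T_B sin 31° = 29.82.
Substituting the horizontal relation into the vertical equation gives 1.695 T_B = 29.82, so T_B = 17.6 N.

T_B ≈ 17.6 N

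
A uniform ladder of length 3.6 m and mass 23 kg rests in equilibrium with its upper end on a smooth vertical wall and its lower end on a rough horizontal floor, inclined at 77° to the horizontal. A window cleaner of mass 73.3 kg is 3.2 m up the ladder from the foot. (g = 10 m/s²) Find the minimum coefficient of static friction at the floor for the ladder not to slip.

ΣF_y = 0: N_floor = 23×10 + 73.3×10 = 963 N.
Torques about the foot: N_wall · 3.6 sin 77° = 23×10×1.8 cos 77° + 73.3×10×3.2 cos 77° → N_wall = 176.97 N.
ΣF_x = 0: f_floor = N_wall = 176.97 N.
μ_min = f_floor / N_floor = 176.97 / 963 = 0.1838.

μ_min ≈ 0.184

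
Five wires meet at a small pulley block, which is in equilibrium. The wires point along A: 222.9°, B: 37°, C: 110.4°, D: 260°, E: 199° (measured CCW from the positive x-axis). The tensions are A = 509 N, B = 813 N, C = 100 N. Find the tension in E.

T_E ≈ 225 N

Resolve: ΣF_x = 509 cos 222.9° + 813 cos 37° + 100 cos 110.4° + T_D cos 260° + T_E cos 199° = 0.
        ΣF_y = 509 sin 222.9° + 813 sin 37° + 100 sin 110.4° + T_D sin 260° + T_E sin 199° = 0.
The known terms sum to (241.6, 236.5) N, so -0.1736 T_D − 0.9455 T_E = -241.6 and -0.9848 T_D − 0.3256 T_E = -236.5.
Solving simultaneously: T_D = 165.8 N, T_E = 225 N.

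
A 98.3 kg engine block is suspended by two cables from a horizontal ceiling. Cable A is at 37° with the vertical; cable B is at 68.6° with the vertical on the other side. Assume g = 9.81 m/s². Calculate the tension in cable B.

Angles from the horizontal: cable A is 90° − 37° = 53°, cable B is 90° − 68.6° = 21.4°.
Weight W = 98.3 × 9.81 = 964.3 N acts straight down.
Horizontal: T_A cos 53° = T_B cos 21.4°  →  T_A = 1.547 T_B.
Vertical: T_A sin 53° + T_B sin 21.4° = 964.3.
Substituting the horizontal relation into the vertical equation gives 1.6 T_B = 964.3, so T_B = 602.5 N.

T_B ≈ 603 N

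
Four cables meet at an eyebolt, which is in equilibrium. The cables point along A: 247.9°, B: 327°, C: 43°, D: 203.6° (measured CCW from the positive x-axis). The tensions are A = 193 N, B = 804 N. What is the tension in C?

T_C ≈ 2430 N

Resolve: ΣF_x = 193 cos 247.9° + 804 cos 327° + T_C cos 43° + T_D cos 203.6° = 0.
        ΣF_y = 193 sin 247.9° + 804 sin 327° + T_C sin 43° + T_D sin 203.6° = 0.
The known terms sum to (601.7, -616.7) N, so 0.7314 T_C − 0.9164 T_D = -601.7 and 0.6820 T_C − 0.4003 T_D = 616.7.
Solving simultaneously: T_C = 2427 N, T_D = 2593 N.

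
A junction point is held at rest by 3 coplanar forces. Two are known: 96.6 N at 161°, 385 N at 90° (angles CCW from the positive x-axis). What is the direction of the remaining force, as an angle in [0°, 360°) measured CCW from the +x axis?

θ ≈ 282°

Sum the known components: ΣF_x = -91.34 N, ΣF_y = 416.4 N.
For equilibrium the remaining force must supply (−ΣF_x, −ΣF_y) = (91.34, -416.4) N.
Magnitude = √((91.34)² + (-416.4)²) = 426.3 N; direction = atan2(-416.4, 91.34) = 282.4°.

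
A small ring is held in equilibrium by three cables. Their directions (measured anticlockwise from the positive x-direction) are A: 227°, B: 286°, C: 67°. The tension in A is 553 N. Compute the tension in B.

Resolve: ΣF_x = 553 cos 227° + T_B cos 286° + T_C cos 67° = 0.
        ΣF_y = 553 sin 227° + T_B sin 286° + T_C sin 67° = 0.
The known terms sum to (-377.1, -404.4) N, so 0.2756 T_B + 0.3907 T_C = 377.1 and -0.9613 T_B + 0.9205 T_C = 404.4.
Solving simultaneously: T_B = 300.5 N, T_C = 753.2 N.

T_B ≈ 301 N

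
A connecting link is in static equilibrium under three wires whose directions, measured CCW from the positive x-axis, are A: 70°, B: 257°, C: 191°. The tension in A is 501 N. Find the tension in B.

T_B ≈ 470 N

Resolve: ΣF_x = 501 cos 70° + T_B cos 257° + T_C cos 191° = 0.
        ΣF_y = 501 sin 70° + T_B sin 257° + T_C sin 191° = 0.
The known terms sum to (171.4, 470.8) N, so -0.2250 T_B − 0.9816 T_C = -171.4 and -0.9744 T_B − 0.1908 T_C = -470.8.
Solving simultaneously: T_B = 470.1 N, T_C = 66.83 N.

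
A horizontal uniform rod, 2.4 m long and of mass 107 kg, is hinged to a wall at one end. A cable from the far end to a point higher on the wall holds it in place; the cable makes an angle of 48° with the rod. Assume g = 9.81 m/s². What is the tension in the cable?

T ≈ 706 N

Take torques about the hinge: T sin 48° · 2.4 = 107×9.81×1.2 = 1259.6 N·m.
So T = 1259.6 / (0.7431 × 2.4) = 706.24 N.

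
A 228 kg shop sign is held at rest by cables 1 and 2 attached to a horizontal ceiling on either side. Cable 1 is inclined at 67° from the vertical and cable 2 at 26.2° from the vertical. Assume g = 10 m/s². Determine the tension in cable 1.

Angles from the horizontal: cable 1 is 90° − 67° = 23°, cable 2 is 90° − 26.2° = 63.8°.
Weight W = 228 × 10 = 2280 N acts straight down.
Horizontal: T_1 cos 23° = T_2 cos 63.8°  →  T_2 = 2.085 T_1.
Vertical: T_1 sin 23° + T_2 sin 63.8° = 2280.
Substituting the horizontal relation into the vertical equation gives 2.261 T_1 = 2280, so T_1 = 1008 N.

T_1 ≈ 1010 N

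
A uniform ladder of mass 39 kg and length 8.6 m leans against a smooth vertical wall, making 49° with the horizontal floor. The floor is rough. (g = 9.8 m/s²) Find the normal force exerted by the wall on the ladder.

N_wall ≈ 166 N

Torques about the foot: N_wall · 8.6 sin 49° = 39×9.8×4.3 cos 49° → N_wall = 166.12 N.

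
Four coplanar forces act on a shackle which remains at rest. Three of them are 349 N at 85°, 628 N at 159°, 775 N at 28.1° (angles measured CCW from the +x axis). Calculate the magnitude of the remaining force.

Sum the known components: ΣF_x = 127.8 N, ΣF_y = 937.8 N.
For equilibrium the remaining force must supply (−ΣF_x, −ΣF_y) = (-127.8, -937.8) N.
Magnitude = √((-127.8)² + (-937.8)²) = 946.4 N; direction = atan2(-937.8, -127.8) = 262.2°.

F ≈ 946 N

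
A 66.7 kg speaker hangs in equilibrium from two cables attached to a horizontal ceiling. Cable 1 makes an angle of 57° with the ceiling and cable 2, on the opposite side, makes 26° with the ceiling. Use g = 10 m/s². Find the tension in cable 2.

Weight W = 66.7 × 10 = 667 N acts straight down.
Horizontal: T_1 cos 57° = T_2 cos 26°  →  T_1 = 1.65 T_2.
Vertical: T_1 sin 57° + T_2 sin 26° = 667.
Substituting the horizontal relation into the vertical equation gives 1.822 T_2 = 667, so T_2 = 366 N.

T_2 ≈ 366 N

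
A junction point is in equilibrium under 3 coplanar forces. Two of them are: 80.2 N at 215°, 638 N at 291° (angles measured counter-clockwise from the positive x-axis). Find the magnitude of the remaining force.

F ≈ 662 N

Sum the known components: ΣF_x = 162.9 N, ΣF_y = -641.6 N.
For equilibrium the remaining force must supply (−ΣF_x, −ΣF_y) = (-162.9, 641.6) N.
Magnitude = √((-162.9)² + (641.6)²) = 662 N; direction = atan2(641.6, -162.9) = 104.2°.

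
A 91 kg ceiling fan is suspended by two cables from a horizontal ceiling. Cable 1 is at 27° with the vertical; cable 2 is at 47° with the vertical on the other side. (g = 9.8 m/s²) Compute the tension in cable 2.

Angles from the horizontal: cable 1 is 90° − 27° = 63°, cable 2 is 90° − 47° = 43°.
Weight W = 91 × 9.8 = 891.8 N acts straight down.
Horizontal: T_1 cos 63° = T_2 cos 43°  →  T_1 = 1.611 T_2.
Vertical: T_1 sin 63° + T_2 sin 43° = 891.8.
Substituting the horizontal relation into the vertical equation gives 2.117 T_2 = 891.8, so T_2 = 421.2 N.

T_2 ≈ 421 N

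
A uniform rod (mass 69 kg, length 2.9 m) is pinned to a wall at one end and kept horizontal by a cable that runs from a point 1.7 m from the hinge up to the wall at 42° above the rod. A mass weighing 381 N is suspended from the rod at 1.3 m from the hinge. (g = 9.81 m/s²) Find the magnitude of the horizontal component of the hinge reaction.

Take torques about the hinge: T sin 42° · 1.7 = 69×9.81×1.45 + 381×1.3 = 1476.8 N·m.
So T = 1476.8 / (0.6691 × 1.7) = 1298.3 N.
ΣF_x = 0: H_x = T cos 42° = 964.79 N.

H_x ≈ 965 N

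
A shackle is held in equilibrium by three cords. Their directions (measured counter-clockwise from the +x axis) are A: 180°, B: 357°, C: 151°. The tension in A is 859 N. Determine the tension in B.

Resolve: ΣF_x = 859 cos 180° + T_B cos 357° + T_C cos 151° = 0.
        ΣF_y = 859 sin 180° + T_B sin 357° + T_C sin 151° = 0.
The known terms sum to (-859, 0) N, so 0.9986 T_B − 0.8746 T_C = 859 and -0.0523 T_B + 0.4848 T_C = 0.
Solving simultaneously: T_B = 950 N, T_C = 102.6 N.

T_B ≈ 950 N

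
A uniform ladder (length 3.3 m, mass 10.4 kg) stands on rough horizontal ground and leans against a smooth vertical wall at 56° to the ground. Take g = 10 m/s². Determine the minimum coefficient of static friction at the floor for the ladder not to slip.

ΣF_y = 0: N_floor = 10.4×10 = 104 N.
Torques about the foot: N_wall · 3.3 sin 56° = 10.4×10×1.65 cos 56° → N_wall = 35.074 N.
ΣF_x = 0: f_floor = N_wall = 35.074 N.
μ_min = f_floor / N_floor = 35.074 / 104 = 0.3373.

μ_min ≈ 0.337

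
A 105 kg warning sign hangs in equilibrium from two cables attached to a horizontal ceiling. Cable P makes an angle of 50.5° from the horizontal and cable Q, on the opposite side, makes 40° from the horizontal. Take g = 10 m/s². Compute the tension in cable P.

T_P ≈ 804 N

Weight W = 105 × 10 = 1050 N acts straight down.
Horizontal: T_P cos 50.5° = T_Q cos 40°  →  T_Q = 0.8303 T_P.
Vertical: T_P sin 50.5° + T_Q sin 40° = 1050.
Substituting the horizontal relation into the vertical equation gives 1.305 T_P = 1050, so T_P = 804.4 N.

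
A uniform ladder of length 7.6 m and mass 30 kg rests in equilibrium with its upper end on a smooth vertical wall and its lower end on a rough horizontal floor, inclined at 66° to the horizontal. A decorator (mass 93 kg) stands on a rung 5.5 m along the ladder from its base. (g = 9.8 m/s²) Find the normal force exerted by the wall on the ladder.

N_wall ≈ 359 N

Torques about the foot: N_wall · 7.6 sin 66° = 30×9.8×3.8 cos 66° + 93×9.8×5.5 cos 66° → N_wall = 359.11 N.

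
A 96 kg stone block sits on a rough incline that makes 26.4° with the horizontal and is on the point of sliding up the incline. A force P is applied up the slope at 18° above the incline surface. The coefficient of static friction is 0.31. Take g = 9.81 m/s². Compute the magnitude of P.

P ≈ 650 N

On the verge of sliding up the incline, friction equals μN and acts down the slope.
Perpendicular: N + P sin 18° = W cos 26.4° = 843.5 N.
Along incline: P cos 18° = W sin 26.4° + μN  with W sin 26.4° = 418.7 N.
Solving the pair for P and N: P = 649.8 N, N = 642.7 N (and f = μN = 199.3 N).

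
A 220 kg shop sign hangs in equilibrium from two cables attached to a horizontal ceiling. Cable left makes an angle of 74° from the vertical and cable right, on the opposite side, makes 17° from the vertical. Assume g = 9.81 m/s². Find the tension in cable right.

T_right ≈ 2070 N

Angles from the horizontal: cable left is 90° − 74° = 16°, cable right is 90° − 17° = 73°.
Weight W = 220 × 9.81 = 2158 N acts straight down.
Horizontal: T_left cos 16° = T_right cos 73°  →  T_left = 0.3042 T_right.
Vertical: T_left sin 16° + T_right sin 73° = 2158.
Substituting the horizontal relation into the vertical equation gives 1.04 T_right = 2158, so T_right = 2075 N.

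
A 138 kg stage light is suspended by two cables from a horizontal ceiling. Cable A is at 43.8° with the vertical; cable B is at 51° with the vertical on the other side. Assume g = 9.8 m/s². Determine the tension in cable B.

T_B ≈ 939 N

Angles from the horizontal: cable A is 90° − 43.8° = 46.2°, cable B is 90° − 51° = 39°.
Weight W = 138 × 9.8 = 1352 N acts straight down.
Horizontal: T_A cos 46.2° = T_B cos 39°  →  T_A = 1.123 T_B.
Vertical: T_A sin 46.2° + T_B sin 39° = 1352.
Substituting the horizontal relation into the vertical equation gives 1.44 T_B = 1352, so T_B = 939.3 N.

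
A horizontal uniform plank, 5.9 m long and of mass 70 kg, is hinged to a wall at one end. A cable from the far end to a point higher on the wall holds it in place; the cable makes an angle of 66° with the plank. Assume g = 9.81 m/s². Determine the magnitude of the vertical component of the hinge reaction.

|H_y| ≈ 343 N

Take torques about the hinge: T sin 66° · 5.9 = 70×9.81×2.95 = 2025.8 N·m.
So T = 2025.8 / (0.9135 × 5.9) = 375.84 N.
ΣF_y = 0: H_y = (70×9.81) − T sin 66° = 686.7 − 343.35 = 343.35 N.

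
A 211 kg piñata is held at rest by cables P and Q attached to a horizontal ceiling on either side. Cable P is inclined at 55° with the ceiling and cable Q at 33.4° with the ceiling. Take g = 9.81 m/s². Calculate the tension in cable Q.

T_Q ≈ 1190 N

Weight W = 211 × 9.81 = 2070 N acts straight down.
Horizontal: T_P cos 55° = T_Q cos 33.4°  →  T_P = 1.456 T_Q.
Vertical: T_P sin 55° + T_Q sin 33.4° = 2070.
Substituting the horizontal relation into the vertical equation gives 1.743 T_Q = 2070, so T_Q = 1188 N.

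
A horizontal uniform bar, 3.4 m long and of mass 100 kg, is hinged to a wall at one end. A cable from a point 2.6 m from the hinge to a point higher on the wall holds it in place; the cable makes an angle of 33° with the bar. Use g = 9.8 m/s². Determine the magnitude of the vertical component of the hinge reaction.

Take torques about the hinge: T sin 33° · 2.6 = 100×9.8×1.7 = 1666 N·m.
So T = 1666 / (0.5446 × 2.6) = 1176.5 N.
ΣF_y = 0: H_y = (100×9.8) − T sin 33° = 980 − 640.77 = 339.23 N.

|H_y| ≈ 339 N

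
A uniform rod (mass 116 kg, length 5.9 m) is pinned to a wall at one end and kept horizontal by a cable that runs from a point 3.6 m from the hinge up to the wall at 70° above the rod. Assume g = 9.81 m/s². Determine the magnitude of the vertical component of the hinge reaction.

|H_y| ≈ 205 N

Take torques about the hinge: T sin 70° · 3.6 = 116×9.81×2.95 = 3357 N·m.
So T = 3357 / (0.9397 × 3.6) = 992.34 N.
ΣF_y = 0: H_y = (116×9.81) − T sin 70° = 1138 − 932.5 = 205.47 N.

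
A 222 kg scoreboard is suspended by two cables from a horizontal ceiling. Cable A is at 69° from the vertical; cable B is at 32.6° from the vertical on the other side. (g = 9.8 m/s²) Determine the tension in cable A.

T_A ≈ 1200 N

Angles from the horizontal: cable A is 90° − 69° = 21°, cable B is 90° − 32.6° = 57.4°.
Weight W = 222 × 9.8 = 2176 N acts straight down.
Horizontal: T_A cos 21° = T_B cos 57.4°  →  T_B = 1.733 T_A.
Vertical: T_A sin 21° + T_B sin 57.4° = 2176.
Substituting the horizontal relation into the vertical equation gives 1.818 T_A = 2176, so T_A = 1197 N.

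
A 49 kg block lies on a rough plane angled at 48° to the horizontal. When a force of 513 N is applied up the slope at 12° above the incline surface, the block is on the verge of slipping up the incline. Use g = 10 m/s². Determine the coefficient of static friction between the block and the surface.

μ ≈ 0.622

On the verge of sliding up the incline, friction is at its maximum μN and acts down the slope.
Perpendicular to incline: N = W cos 48° − P sin 12° = 327.9 − 106.7 = 221.2 N.
Along incline: P cos 12° − μN = W sin 48° → μ = −(W sin 48° − P cos 12°) / N = 0.6222.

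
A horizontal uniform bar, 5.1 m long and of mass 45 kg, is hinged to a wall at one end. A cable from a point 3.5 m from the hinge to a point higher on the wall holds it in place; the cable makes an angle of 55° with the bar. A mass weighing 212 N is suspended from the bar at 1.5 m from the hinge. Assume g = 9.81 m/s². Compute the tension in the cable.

T ≈ 504 N

Take torques about the hinge: T sin 55° · 3.5 = 45×9.81×2.55 + 212×1.5 = 1443.7 N·m.
So T = 1443.7 / (0.8192 × 3.5) = 503.55 N.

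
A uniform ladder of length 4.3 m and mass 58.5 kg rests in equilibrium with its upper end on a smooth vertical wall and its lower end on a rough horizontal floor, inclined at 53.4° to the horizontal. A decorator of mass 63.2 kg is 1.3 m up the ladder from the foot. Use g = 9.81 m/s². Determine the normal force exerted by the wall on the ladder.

Torques about the foot: N_wall · 4.3 sin 53.4° = 58.5×9.81×2.15 cos 53.4° + 63.2×9.81×1.3 cos 53.4° → N_wall = 352.31 N.

N_wall ≈ 352 N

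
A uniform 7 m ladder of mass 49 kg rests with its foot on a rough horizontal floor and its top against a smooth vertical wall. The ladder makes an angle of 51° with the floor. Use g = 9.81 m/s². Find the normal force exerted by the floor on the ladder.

ΣF_y = 0: N_floor = 49×9.81 = 480.69 N.

N_floor ≈ 481 N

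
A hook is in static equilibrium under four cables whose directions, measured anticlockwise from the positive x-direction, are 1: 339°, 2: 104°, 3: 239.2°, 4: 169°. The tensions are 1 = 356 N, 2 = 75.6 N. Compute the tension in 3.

T_3 ≈ 7.12 N

Resolve: ΣF_x = 356 cos 339° + 75.6 cos 104° + T_3 cos 239.2° + T_4 cos 169° = 0.
        ΣF_y = 356 sin 339° + 75.6 sin 104° + T_3 sin 239.2° + T_4 sin 169° = 0.
The known terms sum to (314.1, -54.22) N, so -0.5120 T_3 − 0.9816 T_4 = -314.1 and -0.8590 T_3 + 0.1908 T_4 = 54.22.
Solving simultaneously: T_3 = 7.119 N, T_4 = 316.2 N.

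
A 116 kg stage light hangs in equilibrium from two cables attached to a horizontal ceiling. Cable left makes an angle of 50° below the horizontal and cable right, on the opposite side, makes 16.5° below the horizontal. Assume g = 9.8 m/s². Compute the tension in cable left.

Weight W = 116 × 9.8 = 1137 N acts straight down.
Horizontal: T_left cos 50° = T_right cos 16.5°  →  T_right = 0.6704 T_left.
Vertical: T_left sin 50° + T_right sin 16.5° = 1137.
Substituting the horizontal relation into the vertical equation gives 0.9564 T_left = 1137, so T_left = 1189 N.

T_left ≈ 1190 N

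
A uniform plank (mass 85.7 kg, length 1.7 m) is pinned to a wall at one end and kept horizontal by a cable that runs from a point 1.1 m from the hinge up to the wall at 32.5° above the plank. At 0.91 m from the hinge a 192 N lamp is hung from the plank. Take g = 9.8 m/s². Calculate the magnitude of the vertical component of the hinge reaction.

|H_y| ≈ 224 N

Take torques about the hinge: T sin 32.5° · 1.1 = 85.7×9.8×0.85 + 192×0.91 = 888.6 N·m.
So T = 888.6 / (0.5373 × 1.1) = 1503.5 N.
ΣF_y = 0: H_y = (85.7×9.8 + 192) − T sin 32.5° = 1031.9 − 807.82 = 224.04 N.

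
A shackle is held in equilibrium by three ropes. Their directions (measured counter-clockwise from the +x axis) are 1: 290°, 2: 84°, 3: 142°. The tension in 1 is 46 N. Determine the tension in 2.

Resolve: ΣF_x = 46 cos 290° + T_2 cos 84° + T_3 cos 142° = 0.
        ΣF_y = 46 sin 290° + T_2 sin 84° + T_3 sin 142° = 0.
The known terms sum to (15.73, -43.23) N, so 0.1045 T_2 − 0.7880 T_3 = -15.73 and 0.9945 T_2 + 0.6157 T_3 = 43.23.
Solving simultaneously: T_2 = 28.74 N, T_3 = 23.78 N.

T_2 ≈ 28.7 N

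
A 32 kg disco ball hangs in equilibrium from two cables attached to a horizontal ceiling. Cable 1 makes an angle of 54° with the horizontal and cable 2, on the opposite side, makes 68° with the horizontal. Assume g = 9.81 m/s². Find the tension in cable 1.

Weight W = 32 × 9.81 = 313.9 N acts straight down.
Horizontal: T_1 cos 54° = T_2 cos 68°  →  T_2 = 1.569 T_1.
Vertical: T_1 sin 54° + T_2 sin 68° = 313.9.
Substituting the horizontal relation into the vertical equation gives 2.264 T_1 = 313.9, so T_1 = 138.7 N.

T_1 ≈ 139 N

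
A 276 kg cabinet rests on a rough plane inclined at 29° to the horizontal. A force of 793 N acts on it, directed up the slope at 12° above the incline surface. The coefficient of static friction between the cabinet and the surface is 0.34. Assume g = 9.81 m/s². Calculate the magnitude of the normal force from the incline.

Axes along / perpendicular to the incline. W sin 29° = 1313 N down-slope; W cos 29° = 2368 N into the surface.
Perpendicular: N = W cos 29° − P sin 12° = 2368 − 164.9 = 2203 N.
Along incline: P cos 12° + f = W sin 29° (friction acts up-slope) → f = 1313 − 775.7 = 537 N.
|f| = 537 N ≤ μN = 749.1 N, so the cabinet is indeed static.

N ≈ 2200 N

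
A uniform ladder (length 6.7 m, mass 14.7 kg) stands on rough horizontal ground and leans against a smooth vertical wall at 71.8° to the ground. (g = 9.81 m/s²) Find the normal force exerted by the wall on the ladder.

N_wall ≈ 23.7 N

Torques about the foot: N_wall · 6.7 sin 71.8° = 14.7×9.81×3.35 cos 71.8° → N_wall = 23.706 N.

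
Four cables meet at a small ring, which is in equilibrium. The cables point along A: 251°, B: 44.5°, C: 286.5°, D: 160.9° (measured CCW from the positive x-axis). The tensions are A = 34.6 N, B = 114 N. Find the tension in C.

T_C ≈ 83 N

Resolve: ΣF_x = 34.6 cos 251° + 114 cos 44.5° + T_C cos 286.5° + T_D cos 160.9° = 0.
        ΣF_y = 34.6 sin 251° + 114 sin 44.5° + T_C sin 286.5° + T_D sin 160.9° = 0.
The known terms sum to (70.05, 47.19) N, so 0.2840 T_C − 0.9449 T_D = -70.05 and -0.9588 T_C + 0.3272 T_D = -47.19.
Solving simultaneously: T_C = 83.03 N, T_D = 99.08 N.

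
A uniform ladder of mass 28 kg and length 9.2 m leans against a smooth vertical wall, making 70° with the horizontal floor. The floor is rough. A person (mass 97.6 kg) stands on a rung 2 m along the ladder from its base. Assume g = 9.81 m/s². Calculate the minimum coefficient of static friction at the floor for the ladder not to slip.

μ_min ≈ 0.102

ΣF_y = 0: N_floor = 28×9.81 + 97.6×9.81 = 1232.1 N.
Torques about the foot: N_wall · 9.2 sin 70° = 28×9.81×4.6 cos 70° + 97.6×9.81×2 cos 70° → N_wall = 125.75 N.
ΣF_x = 0: f_floor = N_wall = 125.75 N.
μ_min = f_floor / N_floor = 125.75 / 1232.1 = 0.1021.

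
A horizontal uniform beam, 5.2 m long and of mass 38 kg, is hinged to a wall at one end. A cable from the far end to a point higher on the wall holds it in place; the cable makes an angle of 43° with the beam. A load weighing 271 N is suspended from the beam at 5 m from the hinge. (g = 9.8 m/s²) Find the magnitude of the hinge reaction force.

|H| ≈ 518 N

Take torques about the hinge: T sin 43° · 5.2 = 38×9.8×2.6 + 271×5 = 2323.2 N·m.
So T = 2323.2 / (0.6820 × 5.2) = 655.1 N.
ΣF_x = 0: H_x = T cos 43° = 479.11 N.
ΣF_y = 0: H_y = (38×9.8 + 271) − T sin 43° = 643.4 − 446.78 = 196.62 N.
|H| = √(H_x² + H_y²) = √((479.11)² + (196.62)²) = 517.89 N.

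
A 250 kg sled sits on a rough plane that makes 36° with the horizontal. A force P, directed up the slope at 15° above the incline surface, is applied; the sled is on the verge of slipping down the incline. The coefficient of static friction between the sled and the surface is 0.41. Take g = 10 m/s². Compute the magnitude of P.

On the verge of sliding down the incline, friction equals μN and acts up the slope.
Perpendicular: N + P sin 15° = W cos 36° = 2023 N.
Along incline: P cos 15° + μN = W sin 36° with W sin 36° = 1469 N.
Solving the pair for P and N: P = 744.6 N, N = 1830 N (and f = μN = 750.2 N).

P ≈ 745 N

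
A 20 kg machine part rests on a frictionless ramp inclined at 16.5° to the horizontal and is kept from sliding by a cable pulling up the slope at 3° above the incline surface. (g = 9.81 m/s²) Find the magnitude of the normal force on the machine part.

Take axes along and perpendicular to the incline. Weight components: W sin 16.5° = 55.72 N down-slope, W cos 16.5° = 188.1 N into the surface.
Along incline: T cos 3° = W sin 16.5° → T = 55.8 N.
Perpendicular: N = W cos 16.5° − T sin 3° = 185.2 N.

N ≈ 185 N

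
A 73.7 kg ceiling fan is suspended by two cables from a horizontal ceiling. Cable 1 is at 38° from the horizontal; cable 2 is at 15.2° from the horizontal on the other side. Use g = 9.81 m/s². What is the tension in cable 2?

Weight W = 73.7 × 9.81 = 723 N acts straight down.
Horizontal: T_1 cos 38° = T_2 cos 15.2°  →  T_1 = 1.225 T_2.
Vertical: T_1 sin 38° + T_2 sin 15.2° = 723.
Substituting the horizontal relation into the vertical equation gives 1.016 T_2 = 723, so T_2 = 711.5 N.

T_2 ≈ 712 N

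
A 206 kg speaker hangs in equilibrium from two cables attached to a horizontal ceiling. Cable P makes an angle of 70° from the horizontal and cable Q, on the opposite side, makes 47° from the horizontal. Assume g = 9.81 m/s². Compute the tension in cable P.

Weight W = 206 × 9.81 = 2021 N acts straight down.
Horizontal: T_P cos 70° = T_Q cos 47°  →  T_Q = 0.5015 T_P.
Vertical: T_P sin 70° + T_Q sin 47° = 2021.
Substituting the horizontal relation into the vertical equation gives 1.306 T_P = 2021, so T_P = 1547 N.

T_P ≈ 1550 N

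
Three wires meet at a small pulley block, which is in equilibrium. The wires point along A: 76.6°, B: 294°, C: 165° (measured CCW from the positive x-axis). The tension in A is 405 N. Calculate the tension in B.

T_B ≈ 521 N

Resolve: ΣF_x = 405 cos 76.6° + T_B cos 294° + T_C cos 165° = 0.
        ΣF_y = 405 sin 76.6° + T_B sin 294° + T_C sin 165° = 0.
The known terms sum to (93.86, 394) N, so 0.4067 T_B − 0.9659 T_C = -93.86 and -0.9135 T_B + 0.2588 T_C = -394.
Solving simultaneously: T_B = 520.9 N, T_C = 316.5 N.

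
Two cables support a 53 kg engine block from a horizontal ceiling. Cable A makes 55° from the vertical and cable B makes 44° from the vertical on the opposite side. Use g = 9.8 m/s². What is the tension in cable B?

Angles from the horizontal: cable A is 90° − 55° = 35°, cable B is 90° − 44° = 46°.
Weight W = 53 × 9.8 = 519.4 N acts straight down.
Horizontal: T_A cos 35° = T_B cos 46°  →  T_A = 0.848 T_B.
Vertical: T_A sin 35° + T_B sin 46° = 519.4.
Substituting the horizontal relation into the vertical equation gives 1.206 T_B = 519.4, so T_B = 430.8 N.

T_B ≈ 431 N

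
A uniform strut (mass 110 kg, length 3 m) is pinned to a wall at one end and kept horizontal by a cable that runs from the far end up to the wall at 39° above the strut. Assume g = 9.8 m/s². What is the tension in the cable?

T ≈ 856 N

Take torques about the hinge: T sin 39° · 3 = 110×9.8×1.5 = 1617 N·m.
So T = 1617 / (0.6293 × 3) = 856.48 N.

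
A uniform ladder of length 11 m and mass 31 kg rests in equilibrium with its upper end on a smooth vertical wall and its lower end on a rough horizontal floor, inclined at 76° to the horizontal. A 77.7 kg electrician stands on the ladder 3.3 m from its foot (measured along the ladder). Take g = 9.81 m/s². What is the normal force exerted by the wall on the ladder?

Torques about the foot: N_wall · 11 sin 76° = 31×9.81×5.5 cos 76° + 77.7×9.81×3.3 cos 76° → N_wall = 94.926 N.

N_wall ≈ 94.9 N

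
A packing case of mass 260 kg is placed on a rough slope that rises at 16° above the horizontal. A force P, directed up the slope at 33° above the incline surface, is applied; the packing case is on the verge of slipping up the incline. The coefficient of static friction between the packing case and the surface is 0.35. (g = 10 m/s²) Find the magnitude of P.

On the verge of sliding up the incline, friction equals μN and acts down the slope.
Perpendicular: N + P sin 33° = W cos 16° = 2499 N.
Along incline: P cos 33° = W sin 16° + μN  with W sin 16° = 716.7 N.
Solving the pair for P and N: P = 1546 N, N = 1657 N (and f = μN = 580 N).

P ≈ 1550 N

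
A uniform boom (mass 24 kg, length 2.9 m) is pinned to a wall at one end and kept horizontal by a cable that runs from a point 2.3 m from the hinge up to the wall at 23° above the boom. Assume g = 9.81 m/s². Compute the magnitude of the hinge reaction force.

|H| ≈ 360 N

Take torques about the hinge: T sin 23° · 2.3 = 24×9.81×1.45 = 341.39 N·m.
So T = 341.39 / (0.3907 × 2.3) = 379.88 N.
ΣF_x = 0: H_x = T cos 23° = 349.68 N.
ΣF_y = 0: H_y = (24×9.81) − T sin 23° = 235.44 − 148.43 = 87.01 N.
|H| = √(H_x² + H_y²) = √((349.68)² + (87.01)²) = 360.34 N.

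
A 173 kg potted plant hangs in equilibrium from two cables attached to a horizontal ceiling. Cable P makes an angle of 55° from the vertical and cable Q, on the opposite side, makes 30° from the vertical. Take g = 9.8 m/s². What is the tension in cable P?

T_P ≈ 851 N

Angles from the horizontal: cable P is 90° − 55° = 35°, cable Q is 90° − 30° = 60°.
Weight W = 173 × 9.8 = 1695 N acts straight down.
Horizontal: T_P cos 35° = T_Q cos 60°  →  T_Q = 1.638 T_P.
Vertical: T_P sin 35° + T_Q sin 60° = 1695.
Substituting the horizontal relation into the vertical equation gives 1.992 T_P = 1695, so T_P = 850.9 N.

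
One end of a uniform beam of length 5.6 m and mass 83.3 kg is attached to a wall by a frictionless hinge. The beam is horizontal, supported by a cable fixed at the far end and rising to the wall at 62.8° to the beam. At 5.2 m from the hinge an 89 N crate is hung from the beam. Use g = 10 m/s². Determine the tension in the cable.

T ≈ 561 N

Take torques about the hinge: T sin 62.8° · 5.6 = 83.3×10×2.8 + 89×5.2 = 2795.2 N·m.
So T = 2795.2 / (0.8894 × 5.6) = 561.2 N.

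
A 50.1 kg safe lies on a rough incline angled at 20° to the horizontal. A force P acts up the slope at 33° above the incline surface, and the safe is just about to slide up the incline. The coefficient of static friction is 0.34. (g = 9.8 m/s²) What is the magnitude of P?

P ≈ 317 N

On the verge of sliding up the incline, friction equals μN and acts down the slope.
Perpendicular: N + P sin 33° = W cos 20° = 461.4 N.
Along incline: P cos 33° = W sin 20° + μN  with W sin 20° = 167.9 N.
Solving the pair for P and N: P = 317.2 N, N = 288.6 N (and f = μN = 98.12 N).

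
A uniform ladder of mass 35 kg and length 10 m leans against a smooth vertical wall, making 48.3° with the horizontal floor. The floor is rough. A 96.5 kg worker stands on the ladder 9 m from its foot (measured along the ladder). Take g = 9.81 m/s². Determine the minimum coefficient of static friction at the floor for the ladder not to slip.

μ_min ≈ 0.707

ΣF_y = 0: N_floor = 35×9.81 + 96.5×9.81 = 1290 N.
Torques about the foot: N_wall · 10 sin 48.3° = 35×9.81×5 cos 48.3° + 96.5×9.81×9 cos 48.3° → N_wall = 912.06 N.
ΣF_x = 0: f_floor = N_wall = 912.06 N.
μ_min = f_floor / N_floor = 912.06 / 1290 = 0.707.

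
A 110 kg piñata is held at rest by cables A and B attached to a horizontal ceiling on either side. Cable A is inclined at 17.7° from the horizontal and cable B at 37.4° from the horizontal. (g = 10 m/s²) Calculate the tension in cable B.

Weight W = 110 × 10 = 1100 N acts straight down.
Horizontal: T_A cos 17.7° = T_B cos 37.4°  →  T_A = 0.8339 T_B.
Vertical: T_A sin 17.7° + T_B sin 37.4° = 1100.
Substituting the horizontal relation into the vertical equation gives 0.8609 T_B = 1100, so T_B = 1278 N.

T_B ≈ 1280 N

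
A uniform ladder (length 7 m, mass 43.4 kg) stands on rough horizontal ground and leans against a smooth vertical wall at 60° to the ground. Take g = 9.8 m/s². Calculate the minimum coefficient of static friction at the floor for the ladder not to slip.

μ_min ≈ 0.289

ΣF_y = 0: N_floor = 43.4×9.8 = 425.32 N.
Torques about the foot: N_wall · 7 sin 60° = 43.4×9.8×3.5 cos 60° → N_wall = 122.78 N.
ΣF_x = 0: f_floor = N_wall = 122.78 N.
μ_min = f_floor / N_floor = 122.78 / 425.32 = 0.2887.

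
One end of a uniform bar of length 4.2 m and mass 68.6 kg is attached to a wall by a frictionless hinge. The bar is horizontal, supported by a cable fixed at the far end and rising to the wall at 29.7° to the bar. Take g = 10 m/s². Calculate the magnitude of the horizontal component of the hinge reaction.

Take torques about the hinge: T sin 29.7° · 4.2 = 68.6×10×2.1 = 1440.6 N·m.
So T = 1440.6 / (0.4955 × 4.2) = 692.29 N.
ΣF_x = 0: H_x = T cos 29.7° = 601.34 N.

H_x ≈ 601 N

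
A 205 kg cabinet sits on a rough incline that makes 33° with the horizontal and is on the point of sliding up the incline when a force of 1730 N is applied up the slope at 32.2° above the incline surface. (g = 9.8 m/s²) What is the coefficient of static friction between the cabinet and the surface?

μ ≈ 0.485

On the verge of sliding up the incline, friction is at its maximum μN and acts down the slope.
Perpendicular to incline: N = W cos 33° − P sin 32.2° = 1685 − 921.9 = 763 N.
Along incline: P cos 32.2° − μN = W sin 33° → μ = −(W sin 33° − P cos 32.2°) / N = 0.4846.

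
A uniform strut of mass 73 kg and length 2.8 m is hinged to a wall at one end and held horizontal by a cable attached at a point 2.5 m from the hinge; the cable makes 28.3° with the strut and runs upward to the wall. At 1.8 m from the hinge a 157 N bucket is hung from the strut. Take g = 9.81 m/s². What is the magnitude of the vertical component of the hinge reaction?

Take torques about the hinge: T sin 28.3° · 2.5 = 73×9.81×1.4 + 157×1.8 = 1285.2 N·m.
So T = 1285.2 / (0.4741 × 2.5) = 1084.3 N.
ΣF_y = 0: H_y = (73×9.81 + 157) − T sin 28.3° = 873.13 − 514.07 = 359.06 N.

|H_y| ≈ 359 N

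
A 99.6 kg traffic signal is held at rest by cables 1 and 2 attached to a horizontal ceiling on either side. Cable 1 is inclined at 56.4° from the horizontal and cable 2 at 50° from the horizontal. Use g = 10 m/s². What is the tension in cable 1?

Weight W = 99.6 × 10 = 996 N acts straight down.
Horizontal: T_1 cos 56.4° = T_2 cos 50°  →  T_2 = 0.8609 T_1.
Vertical: T_1 sin 56.4° + T_2 sin 50° = 996.
Substituting the horizontal relation into the vertical equation gives 1.492 T_1 = 996, so T_1 = 667.4 N.

T_1 ≈ 667 N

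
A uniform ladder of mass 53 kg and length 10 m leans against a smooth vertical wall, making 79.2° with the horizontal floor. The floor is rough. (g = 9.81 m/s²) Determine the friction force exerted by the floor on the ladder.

Torques about the foot: N_wall · 10 sin 79.2° = 53×9.81×5 cos 79.2° → N_wall = 49.591 N.
ΣF_x = 0: f_floor = N_wall = 49.591 N.

f ≈ 49.6 N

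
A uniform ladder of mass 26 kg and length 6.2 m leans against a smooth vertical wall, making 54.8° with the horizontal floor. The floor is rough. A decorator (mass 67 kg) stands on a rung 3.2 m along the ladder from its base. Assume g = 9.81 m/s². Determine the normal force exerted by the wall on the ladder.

N_wall ≈ 329 N

Torques about the foot: N_wall · 6.2 sin 54.8° = 26×9.81×3.1 cos 54.8° + 67×9.81×3.2 cos 54.8° → N_wall = 329.27 N.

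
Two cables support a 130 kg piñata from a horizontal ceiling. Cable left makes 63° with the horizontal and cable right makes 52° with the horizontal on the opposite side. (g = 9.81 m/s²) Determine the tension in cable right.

Weight W = 130 × 9.81 = 1275 N acts straight down.
Horizontal: T_left cos 63° = T_right cos 52°  →  T_left = 1.356 T_right.
Vertical: T_left sin 63° + T_right sin 52° = 1275.
Substituting the horizontal relation into the vertical equation gives 1.996 T_right = 1275, so T_right = 638.8 N.

T_right ≈ 639 N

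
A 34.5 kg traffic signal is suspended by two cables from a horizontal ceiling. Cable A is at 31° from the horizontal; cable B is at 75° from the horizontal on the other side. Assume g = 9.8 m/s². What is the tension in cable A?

T_A ≈ 91 N

Weight W = 34.5 × 9.8 = 338.1 N acts straight down.
Horizontal: T_A cos 31° = T_B cos 75°  →  T_B = 3.312 T_A.
Vertical: T_A sin 31° + T_B sin 75° = 338.1.
Substituting the horizontal relation into the vertical equation gives 3.714 T_A = 338.1, so T_A = 91.03 N.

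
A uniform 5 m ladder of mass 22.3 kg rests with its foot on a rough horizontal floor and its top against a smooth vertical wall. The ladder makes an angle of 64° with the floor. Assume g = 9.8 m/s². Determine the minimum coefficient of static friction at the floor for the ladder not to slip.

ΣF_y = 0: N_floor = 22.3×9.8 = 218.54 N.
Torques about the foot: N_wall · 5 sin 64° = 22.3×9.8×2.5 cos 64° → N_wall = 53.295 N.
ΣF_x = 0: f_floor = N_wall = 53.295 N.
μ_min = f_floor / N_floor = 53.295 / 218.54 = 0.2439.

μ_min ≈ 0.244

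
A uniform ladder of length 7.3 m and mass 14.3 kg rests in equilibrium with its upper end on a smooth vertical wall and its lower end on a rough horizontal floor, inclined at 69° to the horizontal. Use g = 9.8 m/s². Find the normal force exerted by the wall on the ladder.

N_wall ≈ 26.9 N

Torques about the foot: N_wall · 7.3 sin 69° = 14.3×9.8×3.65 cos 69° → N_wall = 26.897 N.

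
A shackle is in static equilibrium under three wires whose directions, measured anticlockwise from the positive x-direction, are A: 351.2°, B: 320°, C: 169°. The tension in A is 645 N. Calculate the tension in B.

Resolve: ΣF_x = 645 cos 351.2° + T_B cos 320° + T_C cos 169° = 0.
        ΣF_y = 645 sin 351.2° + T_B sin 320° + T_C sin 169° = 0.
The known terms sum to (637.4, -98.68) N, so 0.7660 T_B − 0.9816 T_C = -637.4 and -0.6428 T_B + 0.1908 T_C = 98.68.
Solving simultaneously: T_B = 51.07 N, T_C = 689.2 N.

T_B ≈ 51.1 N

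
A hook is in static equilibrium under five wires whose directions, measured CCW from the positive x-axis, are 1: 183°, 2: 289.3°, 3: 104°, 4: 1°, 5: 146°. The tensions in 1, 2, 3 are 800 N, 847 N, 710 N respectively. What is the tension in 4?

Resolve: ΣF_x = 800 cos 183° + 847 cos 289.3° + 710 cos 104° + T_4 cos 1° + T_5 cos 146° = 0.
        ΣF_y = 800 sin 183° + 847 sin 289.3° + 710 sin 104° + T_4 sin 1° + T_5 sin 146° = 0.
The known terms sum to (-690.7, -152.4) N, so 0.9998 T_4 − 0.8290 T_5 = 690.7 and 0.0175 T_4 + 0.5592 T_5 = 152.4.
Solving simultaneously: T_4 = 893.6 N, T_5 = 244.6 N.

T_4 ≈ 894 N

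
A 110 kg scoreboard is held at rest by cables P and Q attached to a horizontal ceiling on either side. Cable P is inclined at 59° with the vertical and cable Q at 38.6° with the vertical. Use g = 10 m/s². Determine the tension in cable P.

T_P ≈ 692 N

Angles from the horizontal: cable P is 90° − 59° = 31°, cable Q is 90° − 38.6° = 51.4°.
Weight W = 110 × 10 = 1100 N acts straight down.
Horizontal: T_P cos 31° = T_Q cos 51.4°  →  T_Q = 1.374 T_P.
Vertical: T_P sin 31° + T_Q sin 51.4° = 1100.
Substituting the horizontal relation into the vertical equation gives 1.589 T_P = 1100, so T_P = 692.3 N.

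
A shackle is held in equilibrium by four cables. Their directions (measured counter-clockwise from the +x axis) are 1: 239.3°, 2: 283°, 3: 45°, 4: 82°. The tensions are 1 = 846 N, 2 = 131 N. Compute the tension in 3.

T_3 ≈ 464 N

Resolve: ΣF_x = 846 cos 239.3° + 131 cos 283° + T_3 cos 45° + T_4 cos 82° = 0.
        ΣF_y = 846 sin 239.3° + 131 sin 283° + T_3 sin 45° + T_4 sin 82° = 0.
The known terms sum to (-402.5, -855.1) N, so 0.7071 T_3 + 0.1392 T_4 = 402.5 and 0.7071 T_3 + 0.9903 T_4 = 855.1.
Solving simultaneously: T_3 = 464.5 N, T_4 = 531.8 N.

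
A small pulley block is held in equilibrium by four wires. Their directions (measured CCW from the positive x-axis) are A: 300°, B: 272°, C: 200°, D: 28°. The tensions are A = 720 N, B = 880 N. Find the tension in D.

Resolve: ΣF_x = 720 cos 300° + 880 cos 272° + T_C cos 200° + T_D cos 28° = 0.
        ΣF_y = 720 sin 300° + 880 sin 272° + T_C sin 200° + T_D sin 28° = 0.
The known terms sum to (390.7, -1503) N, so -0.9397 T_C + 0.8829 T_D = -390.7 and -0.3420 T_C + 0.4695 T_D = 1503.
Solving simultaneously: T_C = 10850 N, T_D = 11110 N.

T_D ≈ 11100 N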